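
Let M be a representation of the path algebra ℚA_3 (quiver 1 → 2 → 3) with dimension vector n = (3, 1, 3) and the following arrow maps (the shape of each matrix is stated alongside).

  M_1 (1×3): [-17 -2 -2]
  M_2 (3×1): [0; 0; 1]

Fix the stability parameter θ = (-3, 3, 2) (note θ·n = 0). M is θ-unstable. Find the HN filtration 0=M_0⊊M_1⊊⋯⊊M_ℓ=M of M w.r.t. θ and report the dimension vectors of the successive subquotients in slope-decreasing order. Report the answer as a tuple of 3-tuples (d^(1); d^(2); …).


Via rank(M_{q-1}∘⋯∘M_p): M ≅ I[1,1]^2, I[1,3], I[3,3]^2.
μ_θ-semistable layers: μ^(1)=5/2; μ^(2)=2; μ^(3)=-3

((0, 1, 1); (0, 0, 2); (3, 0, 0))


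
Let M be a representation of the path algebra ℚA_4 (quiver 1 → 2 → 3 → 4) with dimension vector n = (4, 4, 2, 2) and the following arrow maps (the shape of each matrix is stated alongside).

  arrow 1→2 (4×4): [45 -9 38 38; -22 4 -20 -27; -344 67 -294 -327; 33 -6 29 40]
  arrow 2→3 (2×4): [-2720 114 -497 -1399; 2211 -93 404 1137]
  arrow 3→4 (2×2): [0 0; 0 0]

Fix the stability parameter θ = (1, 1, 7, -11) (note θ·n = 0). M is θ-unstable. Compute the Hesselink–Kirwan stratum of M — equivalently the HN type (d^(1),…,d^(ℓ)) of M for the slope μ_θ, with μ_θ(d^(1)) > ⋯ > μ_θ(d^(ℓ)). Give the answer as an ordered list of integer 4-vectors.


Barcode: M ≅ I[1,2]^2, I[1,3]^2, I[4,4]^2. HN layers by μ_θ (3 steps, strictly decreasing):
  μ^(1)=7; μ^(2)=1; μ^(3)=-11

((0, 0, 2, 0); (4, 4, 0, 0); (0, 0, 0, 2))


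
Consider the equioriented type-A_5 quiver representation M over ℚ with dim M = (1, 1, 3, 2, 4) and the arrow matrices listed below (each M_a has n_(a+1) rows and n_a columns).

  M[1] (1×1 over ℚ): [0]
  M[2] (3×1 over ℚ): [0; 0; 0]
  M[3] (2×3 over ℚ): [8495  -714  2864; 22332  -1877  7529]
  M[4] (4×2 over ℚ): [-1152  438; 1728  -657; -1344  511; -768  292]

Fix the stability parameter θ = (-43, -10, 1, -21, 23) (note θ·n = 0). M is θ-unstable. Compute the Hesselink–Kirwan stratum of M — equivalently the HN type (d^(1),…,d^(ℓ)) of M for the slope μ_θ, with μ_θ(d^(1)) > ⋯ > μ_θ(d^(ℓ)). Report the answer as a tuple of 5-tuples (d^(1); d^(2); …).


Interval decomposition of M: I[1,1], I[2,2], I[3,3], I[3,4], I[3,5], I[5,5]^3.
HN type (ℓ=4): μ^(1)=23; μ^(2)=1; μ^(3)=-10; μ^(4)=-43

((0, 0, 0, 0, 4); (0, 0, 1, 0, 0); (0, 1, 2, 2, 0); (1, 0, 0, 0, 0))


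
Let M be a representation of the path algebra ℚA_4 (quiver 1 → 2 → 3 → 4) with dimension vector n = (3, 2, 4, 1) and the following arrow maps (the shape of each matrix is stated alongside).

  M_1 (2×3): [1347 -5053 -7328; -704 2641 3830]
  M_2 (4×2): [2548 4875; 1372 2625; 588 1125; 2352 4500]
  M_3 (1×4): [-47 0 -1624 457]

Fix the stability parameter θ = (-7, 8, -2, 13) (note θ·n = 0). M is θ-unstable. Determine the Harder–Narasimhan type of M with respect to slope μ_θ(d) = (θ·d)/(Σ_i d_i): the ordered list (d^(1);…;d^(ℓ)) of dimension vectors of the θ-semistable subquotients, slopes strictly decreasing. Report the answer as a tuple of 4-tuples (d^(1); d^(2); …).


Barcode: M ≅ I[1,1], I[1,2], I[1,4], I[3,3]^3. HN layers by μ_θ (5 steps, strictly decreasing):
  μ^(1)=13; μ^(2)=8; μ^(3)=3; μ^(4)=-2; μ^(5)=-7

((0, 0, 0, 1); (0, 1, 0, 0); (0, 1, 1, 0); (0, 0, 3, 0); (3, 0, 0, 0))


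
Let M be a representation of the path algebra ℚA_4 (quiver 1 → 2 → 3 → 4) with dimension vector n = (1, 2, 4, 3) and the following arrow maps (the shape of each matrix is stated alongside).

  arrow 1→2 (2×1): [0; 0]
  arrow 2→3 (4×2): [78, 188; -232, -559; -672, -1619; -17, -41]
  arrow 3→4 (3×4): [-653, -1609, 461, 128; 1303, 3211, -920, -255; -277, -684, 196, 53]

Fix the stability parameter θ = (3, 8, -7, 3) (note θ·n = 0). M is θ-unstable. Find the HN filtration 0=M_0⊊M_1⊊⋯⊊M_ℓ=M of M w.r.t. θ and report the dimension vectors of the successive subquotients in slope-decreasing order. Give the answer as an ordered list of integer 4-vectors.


Barcode: M ≅ I[1,1], I[2,4]^2, I[3,3], I[3,4]. HN layers by μ_θ (3 steps, strictly decreasing):
  μ^(1)=3; μ^(2)=1/2; μ^(3)=-7

((1, 0, 0, 3); (0, 2, 2, 0); (0, 0, 2, 0))


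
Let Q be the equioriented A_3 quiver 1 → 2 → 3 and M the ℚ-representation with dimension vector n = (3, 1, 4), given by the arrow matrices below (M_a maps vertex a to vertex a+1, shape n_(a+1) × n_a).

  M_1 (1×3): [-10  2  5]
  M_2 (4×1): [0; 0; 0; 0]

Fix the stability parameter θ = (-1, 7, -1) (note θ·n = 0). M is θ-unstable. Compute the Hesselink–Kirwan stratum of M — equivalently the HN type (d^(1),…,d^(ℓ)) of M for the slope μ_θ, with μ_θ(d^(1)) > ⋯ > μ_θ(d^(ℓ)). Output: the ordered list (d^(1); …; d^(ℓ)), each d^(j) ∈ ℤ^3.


Barcode: M ≅ I[1,1]^2, I[1,2], I[3,3]^4. HN layers by μ_θ (2 steps, strictly decreasing):
  μ^(1)=7; μ^(2)=-1

((0, 1, 0); (3, 0, 4))


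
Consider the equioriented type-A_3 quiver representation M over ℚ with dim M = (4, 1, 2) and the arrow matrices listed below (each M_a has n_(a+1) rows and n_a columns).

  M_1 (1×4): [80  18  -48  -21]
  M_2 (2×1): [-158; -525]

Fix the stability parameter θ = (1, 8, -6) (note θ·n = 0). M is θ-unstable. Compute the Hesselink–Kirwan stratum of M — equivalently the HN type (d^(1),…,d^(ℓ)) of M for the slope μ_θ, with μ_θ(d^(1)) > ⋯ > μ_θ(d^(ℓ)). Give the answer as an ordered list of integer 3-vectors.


Via rank(M_{q-1}∘⋯∘M_p): M ≅ I[1,1]^3, I[1,3], I[3,3].
μ_θ-semistable layers: μ^(1)=1; μ^(2)=-6

((4, 1, 1); (0, 0, 1))


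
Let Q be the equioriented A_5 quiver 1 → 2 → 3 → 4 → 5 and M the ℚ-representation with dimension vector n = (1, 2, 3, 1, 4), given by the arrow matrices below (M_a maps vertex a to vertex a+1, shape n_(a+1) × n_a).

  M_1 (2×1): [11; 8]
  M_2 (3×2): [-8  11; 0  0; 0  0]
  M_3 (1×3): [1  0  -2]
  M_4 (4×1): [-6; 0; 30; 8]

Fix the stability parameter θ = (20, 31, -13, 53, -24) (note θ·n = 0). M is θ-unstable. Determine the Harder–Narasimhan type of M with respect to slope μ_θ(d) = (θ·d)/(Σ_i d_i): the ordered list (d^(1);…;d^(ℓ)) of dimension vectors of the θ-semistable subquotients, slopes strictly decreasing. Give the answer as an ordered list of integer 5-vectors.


Interval decomposition of M: I[1,2], I[2,5], I[3,3]^2, I[5,5]^3.
HN type (ℓ=6): μ^(1)=31; μ^(2)=20; μ^(3)=29/2; μ^(4)=9; μ^(5)=-13; μ^(6)=-24

((0, 1, 0, 0, 0); (1, 0, 0, 0, 0); (0, 0, 0, 1, 1); (0, 1, 1, 0, 0); (0, 0, 2, 0, 0); (0, 0, 0, 0, 3))


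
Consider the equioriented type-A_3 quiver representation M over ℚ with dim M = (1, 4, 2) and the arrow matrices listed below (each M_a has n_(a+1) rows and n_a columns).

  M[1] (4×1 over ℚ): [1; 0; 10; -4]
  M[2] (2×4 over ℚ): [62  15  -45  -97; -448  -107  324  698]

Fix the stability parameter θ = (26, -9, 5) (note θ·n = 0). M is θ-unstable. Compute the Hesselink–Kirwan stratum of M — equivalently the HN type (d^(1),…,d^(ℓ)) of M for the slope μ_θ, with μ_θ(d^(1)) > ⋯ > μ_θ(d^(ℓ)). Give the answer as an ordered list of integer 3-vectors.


Barcode: M ≅ I[1,2], I[2,2], I[2,3]^2. HN layers by μ_θ (3 steps, strictly decreasing):
  μ^(1)=17/2; μ^(2)=5; μ^(3)=-9

((1, 1, 0); (0, 0, 2); (0, 3, 0))


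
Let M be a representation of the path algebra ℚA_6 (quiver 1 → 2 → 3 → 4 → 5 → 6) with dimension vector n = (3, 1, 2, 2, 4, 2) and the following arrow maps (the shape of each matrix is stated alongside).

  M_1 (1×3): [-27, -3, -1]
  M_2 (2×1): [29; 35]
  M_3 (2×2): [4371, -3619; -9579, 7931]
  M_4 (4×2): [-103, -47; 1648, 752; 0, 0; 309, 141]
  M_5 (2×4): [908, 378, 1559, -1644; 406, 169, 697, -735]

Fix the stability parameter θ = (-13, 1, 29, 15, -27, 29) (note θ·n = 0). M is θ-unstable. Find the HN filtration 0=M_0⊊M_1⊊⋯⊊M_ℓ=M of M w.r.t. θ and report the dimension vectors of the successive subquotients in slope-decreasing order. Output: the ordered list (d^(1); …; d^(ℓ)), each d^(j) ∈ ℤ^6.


Interval decomposition of M: I[1,1]^2, I[1,4], I[3,3], I[4,6], I[5,5]^2, I[5,6].
HN type (ℓ=6): μ^(1)=29; μ^(2)=22; μ^(3)=1; μ^(4)=-6; μ^(5)=-13; μ^(6)=-27

((0, 0, 1, 0, 0, 2); (0, 0, 1, 1, 0, 0); (0, 1, 0, 0, 0, 0); (0, 0, 0, 1, 1, 0); (3, 0, 0, 0, 0, 0); (0, 0, 0, 0, 3, 0))


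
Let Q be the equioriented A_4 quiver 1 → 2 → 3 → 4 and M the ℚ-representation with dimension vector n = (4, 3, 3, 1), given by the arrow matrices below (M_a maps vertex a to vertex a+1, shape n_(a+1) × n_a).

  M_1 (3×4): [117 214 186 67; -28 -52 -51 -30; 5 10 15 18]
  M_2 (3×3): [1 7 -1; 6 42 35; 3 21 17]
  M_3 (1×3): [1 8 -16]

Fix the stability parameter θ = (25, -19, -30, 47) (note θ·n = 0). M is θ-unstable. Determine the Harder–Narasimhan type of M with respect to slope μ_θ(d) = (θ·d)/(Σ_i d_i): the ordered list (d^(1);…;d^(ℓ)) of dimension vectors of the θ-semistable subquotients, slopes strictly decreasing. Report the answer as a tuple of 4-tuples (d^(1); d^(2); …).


Barcode: M ≅ I[1,1], I[1,2], I[1,3], I[1,4], I[3,3]. HN layers by μ_θ (5 steps, strictly decreasing):
  μ^(1)=47; μ^(2)=25; μ^(3)=3; μ^(4)=-8; μ^(5)=-30

((0, 0, 0, 1); (1, 0, 0, 0); (1, 1, 0, 0); (2, 2, 2, 0); (0, 0, 1, 0))


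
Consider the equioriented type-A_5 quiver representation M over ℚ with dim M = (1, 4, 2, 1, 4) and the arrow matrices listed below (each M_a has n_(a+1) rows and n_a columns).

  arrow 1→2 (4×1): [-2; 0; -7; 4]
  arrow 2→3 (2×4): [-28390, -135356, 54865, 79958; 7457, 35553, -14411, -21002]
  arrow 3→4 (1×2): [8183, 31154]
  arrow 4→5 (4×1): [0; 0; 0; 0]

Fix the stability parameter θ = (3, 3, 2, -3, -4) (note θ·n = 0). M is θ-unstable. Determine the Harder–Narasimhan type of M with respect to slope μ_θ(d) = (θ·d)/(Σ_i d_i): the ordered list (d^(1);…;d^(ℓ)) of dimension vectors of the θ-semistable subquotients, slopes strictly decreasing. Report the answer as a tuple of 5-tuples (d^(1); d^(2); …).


Interval decomposition of M: I[1,4], I[2,2]^2, I[2,3], I[5,5]^4.
HN type (ℓ=4): μ^(1)=3; μ^(2)=5/2; μ^(3)=5/4; μ^(4)=-4

((0, 2, 0, 0, 0); (0, 1, 1, 0, 0); (1, 1, 1, 1, 0); (0, 0, 0, 0, 4))


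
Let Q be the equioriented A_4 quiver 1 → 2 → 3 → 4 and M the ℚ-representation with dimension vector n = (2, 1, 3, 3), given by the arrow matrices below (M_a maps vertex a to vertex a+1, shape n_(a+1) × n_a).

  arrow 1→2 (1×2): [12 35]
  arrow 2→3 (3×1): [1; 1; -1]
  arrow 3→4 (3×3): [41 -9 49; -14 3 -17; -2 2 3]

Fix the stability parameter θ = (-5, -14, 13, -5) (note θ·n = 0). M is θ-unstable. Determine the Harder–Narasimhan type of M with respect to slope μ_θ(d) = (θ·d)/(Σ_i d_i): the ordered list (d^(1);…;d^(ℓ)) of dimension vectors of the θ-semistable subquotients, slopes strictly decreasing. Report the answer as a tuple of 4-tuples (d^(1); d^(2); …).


Via rank(M_{q-1}∘⋯∘M_p): M ≅ I[1,1], I[1,4], I[3,4]^2.
μ_θ-semistable layers: μ^(1)=4; μ^(2)=-5; μ^(3)=-19/2

((0, 0, 3, 3); (1, 0, 0, 0); (1, 1, 0, 0))


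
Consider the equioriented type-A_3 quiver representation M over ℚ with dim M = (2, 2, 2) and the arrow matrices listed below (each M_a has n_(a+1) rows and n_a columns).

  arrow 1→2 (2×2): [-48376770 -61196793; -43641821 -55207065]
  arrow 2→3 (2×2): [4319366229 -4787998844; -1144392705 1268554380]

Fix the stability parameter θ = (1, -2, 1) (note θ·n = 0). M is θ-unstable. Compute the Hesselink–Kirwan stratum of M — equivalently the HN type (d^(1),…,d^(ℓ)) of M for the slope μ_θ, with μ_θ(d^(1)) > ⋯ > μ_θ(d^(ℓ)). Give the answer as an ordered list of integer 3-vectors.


Via rank(M_{q-1}∘⋯∘M_p): M ≅ I[1,2], I[1,3], I[3,3].
μ_θ-semistable layers: μ^(1)=1; μ^(2)=-1/2

((0, 0, 2); (2, 2, 0))


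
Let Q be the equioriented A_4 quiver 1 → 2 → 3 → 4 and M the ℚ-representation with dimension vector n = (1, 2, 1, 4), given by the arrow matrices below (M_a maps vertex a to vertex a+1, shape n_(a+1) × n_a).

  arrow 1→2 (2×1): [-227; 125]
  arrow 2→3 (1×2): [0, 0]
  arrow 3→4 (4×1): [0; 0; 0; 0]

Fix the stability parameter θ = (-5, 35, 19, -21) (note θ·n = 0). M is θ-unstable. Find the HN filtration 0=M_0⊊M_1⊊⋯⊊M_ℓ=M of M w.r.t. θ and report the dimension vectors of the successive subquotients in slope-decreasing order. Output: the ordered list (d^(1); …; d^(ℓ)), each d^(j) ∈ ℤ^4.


Barcode: M ≅ I[1,2], I[2,2], I[3,3], I[4,4]^4. HN layers by μ_θ (4 steps, strictly decreasing):
  μ^(1)=35; μ^(2)=19; μ^(3)=-5; μ^(4)=-21

((0, 2, 0, 0); (0, 0, 1, 0); (1, 0, 0, 0); (0, 0, 0, 4))


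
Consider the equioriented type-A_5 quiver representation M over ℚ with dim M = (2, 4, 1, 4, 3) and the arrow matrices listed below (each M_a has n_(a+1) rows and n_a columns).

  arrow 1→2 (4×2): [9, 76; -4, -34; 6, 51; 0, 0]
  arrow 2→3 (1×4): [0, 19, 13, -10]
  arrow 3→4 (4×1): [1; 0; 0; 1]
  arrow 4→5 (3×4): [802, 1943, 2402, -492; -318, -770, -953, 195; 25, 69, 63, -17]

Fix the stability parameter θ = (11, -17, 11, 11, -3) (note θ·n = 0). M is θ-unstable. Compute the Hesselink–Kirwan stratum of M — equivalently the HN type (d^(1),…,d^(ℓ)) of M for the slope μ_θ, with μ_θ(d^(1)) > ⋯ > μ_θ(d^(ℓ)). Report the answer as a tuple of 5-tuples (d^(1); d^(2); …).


Interval decomposition of M: I[1,2], I[1,5], I[2,2]^2, I[4,4], I[4,5]^2.
HN type (ℓ=5): μ^(1)=11; μ^(2)=19/3; μ^(3)=4; μ^(4)=-3; μ^(5)=-17

((0, 0, 0, 1, 0); (0, 0, 1, 1, 1); (0, 0, 0, 2, 2); (2, 2, 0, 0, 0); (0, 2, 0, 0, 0))


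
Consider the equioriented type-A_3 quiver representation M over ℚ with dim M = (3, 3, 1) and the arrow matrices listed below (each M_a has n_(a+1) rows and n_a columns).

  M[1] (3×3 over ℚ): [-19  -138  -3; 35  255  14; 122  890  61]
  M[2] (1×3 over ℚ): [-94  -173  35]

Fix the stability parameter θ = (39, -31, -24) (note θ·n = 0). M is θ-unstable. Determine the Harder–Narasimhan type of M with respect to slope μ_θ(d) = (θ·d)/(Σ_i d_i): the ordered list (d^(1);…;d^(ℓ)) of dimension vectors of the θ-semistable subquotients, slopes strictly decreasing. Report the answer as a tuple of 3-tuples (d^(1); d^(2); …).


Via rank(M_{q-1}∘⋯∘M_p): M ≅ I[1,2]^2, I[1,3].
μ_θ-semistable layers: μ^(1)=4; μ^(2)=-16/3

((2, 2, 0); (1, 1, 1))


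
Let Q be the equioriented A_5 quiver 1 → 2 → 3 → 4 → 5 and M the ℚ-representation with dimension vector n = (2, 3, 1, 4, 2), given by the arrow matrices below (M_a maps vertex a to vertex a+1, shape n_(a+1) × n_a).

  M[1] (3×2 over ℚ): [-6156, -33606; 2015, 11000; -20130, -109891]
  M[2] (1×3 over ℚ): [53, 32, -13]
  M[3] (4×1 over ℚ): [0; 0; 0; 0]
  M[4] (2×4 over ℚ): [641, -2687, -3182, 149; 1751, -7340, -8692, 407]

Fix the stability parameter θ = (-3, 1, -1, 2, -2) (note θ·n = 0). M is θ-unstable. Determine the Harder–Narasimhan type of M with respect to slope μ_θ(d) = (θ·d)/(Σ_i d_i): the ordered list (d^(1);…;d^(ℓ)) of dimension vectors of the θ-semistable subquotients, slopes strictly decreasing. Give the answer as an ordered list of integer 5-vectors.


Via rank(M_{q-1}∘⋯∘M_p): M ≅ I[1,2], I[1,3], I[2,2], I[4,4]^2, I[4,5]^2.
μ_θ-semistable layers: μ^(1)=2; μ^(2)=1; μ^(3)=0; μ^(4)=-3

((0, 0, 0, 2, 0); (0, 2, 0, 0, 0); (0, 1, 1, 2, 2); (2, 0, 0, 0, 0))


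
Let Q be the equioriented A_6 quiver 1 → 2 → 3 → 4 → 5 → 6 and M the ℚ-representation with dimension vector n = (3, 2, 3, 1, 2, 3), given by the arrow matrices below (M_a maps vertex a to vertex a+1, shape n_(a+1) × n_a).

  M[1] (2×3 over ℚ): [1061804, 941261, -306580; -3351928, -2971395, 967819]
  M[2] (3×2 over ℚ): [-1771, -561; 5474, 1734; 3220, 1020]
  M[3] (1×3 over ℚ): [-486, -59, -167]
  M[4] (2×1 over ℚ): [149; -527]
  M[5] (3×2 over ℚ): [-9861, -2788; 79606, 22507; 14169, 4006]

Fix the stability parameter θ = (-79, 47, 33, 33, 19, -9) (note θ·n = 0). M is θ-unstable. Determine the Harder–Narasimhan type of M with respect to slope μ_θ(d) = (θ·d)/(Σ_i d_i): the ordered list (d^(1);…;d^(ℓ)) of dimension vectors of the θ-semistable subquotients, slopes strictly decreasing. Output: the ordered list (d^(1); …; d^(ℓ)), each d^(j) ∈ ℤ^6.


Barcode: M ≅ I[1,1], I[1,2], I[1,3], I[3,3], I[3,6], I[5,6], I[6,6]. HN layers by μ_θ (7 steps, strictly decreasing):
  μ^(1)=47; μ^(2)=40; μ^(3)=33; μ^(4)=19; μ^(5)=5; μ^(6)=-9; μ^(7)=-79

((0, 1, 0, 0, 0, 0); (0, 1, 1, 0, 0, 0); (0, 0, 1, 0, 0, 0); (0, 0, 1, 1, 1, 1); (0, 0, 0, 0, 1, 1); (0, 0, 0, 0, 0, 1); (3, 0, 0, 0, 0, 0))


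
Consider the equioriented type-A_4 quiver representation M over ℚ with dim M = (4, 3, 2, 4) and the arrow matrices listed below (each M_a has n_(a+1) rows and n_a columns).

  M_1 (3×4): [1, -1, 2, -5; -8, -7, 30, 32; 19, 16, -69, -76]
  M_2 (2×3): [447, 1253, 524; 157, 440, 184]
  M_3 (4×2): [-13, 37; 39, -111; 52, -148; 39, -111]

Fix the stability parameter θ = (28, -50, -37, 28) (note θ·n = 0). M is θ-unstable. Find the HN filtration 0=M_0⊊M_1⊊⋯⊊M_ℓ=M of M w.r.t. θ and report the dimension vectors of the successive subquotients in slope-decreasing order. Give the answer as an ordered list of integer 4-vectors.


Barcode: M ≅ I[1,1], I[1,2], I[1,3], I[1,4], I[4,4]^3. HN layers by μ_θ (3 steps, strictly decreasing):
  μ^(1)=28; μ^(2)=-11; μ^(3)=-59/3

((1, 0, 0, 4); (1, 1, 0, 0); (2, 2, 2, 0))


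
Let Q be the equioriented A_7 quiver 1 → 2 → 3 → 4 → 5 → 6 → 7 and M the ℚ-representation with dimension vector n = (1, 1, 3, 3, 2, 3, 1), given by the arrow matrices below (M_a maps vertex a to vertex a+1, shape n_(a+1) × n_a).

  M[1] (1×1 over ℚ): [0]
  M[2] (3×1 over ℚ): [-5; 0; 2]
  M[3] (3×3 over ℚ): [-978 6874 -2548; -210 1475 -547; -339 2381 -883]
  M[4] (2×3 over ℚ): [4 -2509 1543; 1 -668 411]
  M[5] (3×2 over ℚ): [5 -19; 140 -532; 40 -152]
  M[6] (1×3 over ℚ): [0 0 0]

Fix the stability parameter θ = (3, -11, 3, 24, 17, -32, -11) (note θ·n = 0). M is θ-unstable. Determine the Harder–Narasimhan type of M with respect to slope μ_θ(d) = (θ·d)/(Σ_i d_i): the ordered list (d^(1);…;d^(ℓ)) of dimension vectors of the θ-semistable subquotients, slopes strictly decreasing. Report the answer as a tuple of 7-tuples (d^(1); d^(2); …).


Via rank(M_{q-1}∘⋯∘M_p): M ≅ I[1,1], I[2,5], I[3,4], I[3,6], I[6,6]^2, I[7,7].
μ_θ-semistable layers: μ^(1)=24; μ^(2)=41/2; μ^(3)=3; μ^(4)=-11; μ^(5)=-32

((0, 0, 0, 1, 0, 0, 0); (0, 0, 0, 1, 1, 0, 0); (1, 0, 3, 1, 1, 1, 0); (0, 1, 0, 0, 0, 0, 1); (0, 0, 0, 0, 0, 2, 0))


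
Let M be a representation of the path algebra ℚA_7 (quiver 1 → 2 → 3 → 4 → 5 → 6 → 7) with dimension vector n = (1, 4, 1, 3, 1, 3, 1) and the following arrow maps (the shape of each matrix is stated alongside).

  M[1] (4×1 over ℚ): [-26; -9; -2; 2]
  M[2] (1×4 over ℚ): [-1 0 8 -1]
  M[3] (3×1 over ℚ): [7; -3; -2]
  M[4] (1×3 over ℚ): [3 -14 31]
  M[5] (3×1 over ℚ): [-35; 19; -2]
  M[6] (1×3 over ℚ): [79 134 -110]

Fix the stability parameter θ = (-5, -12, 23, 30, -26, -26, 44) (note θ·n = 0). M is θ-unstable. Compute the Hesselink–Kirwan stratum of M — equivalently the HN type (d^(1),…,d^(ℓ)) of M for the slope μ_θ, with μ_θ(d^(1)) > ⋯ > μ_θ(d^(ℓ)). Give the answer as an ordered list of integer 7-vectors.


Barcode: M ≅ I[1,7], I[2,2]^3, I[4,4]^2, I[6,6]^2. HN layers by μ_θ (6 steps, strictly decreasing):
  μ^(1)=44; μ^(2)=30; μ^(3)=1/4; μ^(4)=-17/2; μ^(5)=-12; μ^(6)=-26

((0, 0, 0, 0, 0, 0, 1); (0, 0, 0, 2, 0, 0, 0); (0, 0, 1, 1, 1, 1, 0); (1, 1, 0, 0, 0, 0, 0); (0, 3, 0, 0, 0, 0, 0); (0, 0, 0, 0, 0, 2, 0))


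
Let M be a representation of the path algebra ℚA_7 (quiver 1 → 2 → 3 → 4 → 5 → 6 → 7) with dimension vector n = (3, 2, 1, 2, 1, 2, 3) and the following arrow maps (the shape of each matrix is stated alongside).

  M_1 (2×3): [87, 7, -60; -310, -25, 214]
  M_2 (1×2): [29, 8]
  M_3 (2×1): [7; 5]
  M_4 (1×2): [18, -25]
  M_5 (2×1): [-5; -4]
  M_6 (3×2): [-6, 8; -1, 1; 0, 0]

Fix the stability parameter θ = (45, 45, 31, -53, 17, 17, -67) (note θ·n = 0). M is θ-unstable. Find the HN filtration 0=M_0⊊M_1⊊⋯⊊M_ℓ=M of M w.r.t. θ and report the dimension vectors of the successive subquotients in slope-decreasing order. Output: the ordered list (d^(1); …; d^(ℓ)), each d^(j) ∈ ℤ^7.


Interval decomposition of M: I[1,1], I[1,2], I[1,7], I[4,4], I[6,7], I[7,7].
HN type (ℓ=5): μ^(1)=45; μ^(2)=5; μ^(3)=-25; μ^(4)=-53; μ^(5)=-67

((2, 1, 0, 0, 0, 0, 0); (1, 1, 1, 1, 1, 1, 1); (0, 0, 0, 0, 0, 1, 1); (0, 0, 0, 1, 0, 0, 0); (0, 0, 0, 0, 0, 0, 1))


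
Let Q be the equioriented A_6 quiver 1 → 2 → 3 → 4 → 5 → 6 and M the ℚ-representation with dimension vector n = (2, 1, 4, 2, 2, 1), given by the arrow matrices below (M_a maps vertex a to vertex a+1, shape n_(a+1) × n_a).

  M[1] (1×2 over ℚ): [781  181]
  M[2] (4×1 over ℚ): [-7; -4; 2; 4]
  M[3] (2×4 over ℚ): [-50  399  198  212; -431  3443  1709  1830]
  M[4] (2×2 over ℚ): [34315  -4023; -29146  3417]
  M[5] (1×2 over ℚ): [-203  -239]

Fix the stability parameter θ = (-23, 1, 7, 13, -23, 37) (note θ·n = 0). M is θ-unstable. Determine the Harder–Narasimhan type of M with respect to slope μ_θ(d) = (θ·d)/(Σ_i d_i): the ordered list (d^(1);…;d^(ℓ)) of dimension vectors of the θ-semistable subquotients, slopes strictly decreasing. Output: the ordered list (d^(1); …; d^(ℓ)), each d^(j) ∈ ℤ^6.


Interval decomposition of M: I[1,1], I[1,5], I[3,3]^2, I[3,6].
HN type (ℓ=5): μ^(1)=37; μ^(2)=7; μ^(3)=-1/2; μ^(4)=-1; μ^(5)=-23

((0, 0, 0, 0, 0, 1); (0, 0, 2, 0, 0, 0); (0, 1, 1, 1, 1, 0); (0, 0, 1, 1, 1, 0); (2, 0, 0, 0, 0, 0))


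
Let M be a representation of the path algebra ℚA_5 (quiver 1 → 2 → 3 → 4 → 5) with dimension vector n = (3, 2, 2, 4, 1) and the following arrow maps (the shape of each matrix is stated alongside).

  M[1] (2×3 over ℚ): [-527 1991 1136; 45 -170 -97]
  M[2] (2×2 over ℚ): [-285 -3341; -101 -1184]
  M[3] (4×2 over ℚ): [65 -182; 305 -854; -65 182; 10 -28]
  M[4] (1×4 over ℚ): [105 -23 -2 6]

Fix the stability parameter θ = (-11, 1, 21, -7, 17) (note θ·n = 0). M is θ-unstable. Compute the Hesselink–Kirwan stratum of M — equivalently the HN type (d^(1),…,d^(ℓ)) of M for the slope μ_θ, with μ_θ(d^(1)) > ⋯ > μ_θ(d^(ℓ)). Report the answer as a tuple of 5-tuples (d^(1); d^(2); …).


Barcode: M ≅ I[1,1], I[1,3], I[1,4], I[4,4]^2, I[4,5]. HN layers by μ_θ (6 steps, strictly decreasing):
  μ^(1)=21; μ^(2)=17; μ^(3)=7; μ^(4)=1; μ^(5)=-7; μ^(6)=-11

((0, 0, 1, 0, 0); (0, 0, 0, 0, 1); (0, 0, 1, 1, 0); (0, 2, 0, 0, 0); (0, 0, 0, 3, 0); (3, 0, 0, 0, 0))


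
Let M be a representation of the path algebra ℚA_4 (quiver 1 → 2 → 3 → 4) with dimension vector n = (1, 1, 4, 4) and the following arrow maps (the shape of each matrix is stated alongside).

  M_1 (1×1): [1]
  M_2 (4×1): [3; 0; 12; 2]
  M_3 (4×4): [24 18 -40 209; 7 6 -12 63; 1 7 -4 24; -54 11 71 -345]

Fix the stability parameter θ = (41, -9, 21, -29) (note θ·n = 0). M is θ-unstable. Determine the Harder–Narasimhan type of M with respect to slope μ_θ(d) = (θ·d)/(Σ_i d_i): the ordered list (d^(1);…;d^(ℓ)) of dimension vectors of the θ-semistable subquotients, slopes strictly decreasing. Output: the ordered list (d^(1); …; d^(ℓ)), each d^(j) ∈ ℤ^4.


Via rank(M_{q-1}∘⋯∘M_p): M ≅ I[1,4], I[3,4]^3.
μ_θ-semistable layers: μ^(1)=6; μ^(2)=-4

((1, 1, 1, 1); (0, 0, 3, 3))


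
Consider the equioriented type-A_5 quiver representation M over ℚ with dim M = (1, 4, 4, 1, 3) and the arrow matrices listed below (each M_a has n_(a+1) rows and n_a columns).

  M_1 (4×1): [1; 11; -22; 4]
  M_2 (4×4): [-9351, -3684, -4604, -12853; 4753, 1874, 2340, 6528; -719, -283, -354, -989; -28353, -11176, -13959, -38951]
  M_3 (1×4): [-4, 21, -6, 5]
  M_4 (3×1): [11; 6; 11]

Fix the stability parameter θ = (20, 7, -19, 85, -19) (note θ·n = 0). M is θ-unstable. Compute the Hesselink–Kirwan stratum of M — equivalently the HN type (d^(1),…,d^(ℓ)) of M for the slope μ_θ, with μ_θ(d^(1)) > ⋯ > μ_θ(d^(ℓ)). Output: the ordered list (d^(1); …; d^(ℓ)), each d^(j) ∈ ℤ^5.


Barcode: M ≅ I[1,3], I[2,3]^2, I[2,5], I[5,5]^2. HN layers by μ_θ (4 steps, strictly decreasing):
  μ^(1)=33; μ^(2)=8/3; μ^(3)=-6; μ^(4)=-19

((0, 0, 0, 1, 1); (1, 1, 1, 0, 0); (0, 3, 3, 0, 0); (0, 0, 0, 0, 2))


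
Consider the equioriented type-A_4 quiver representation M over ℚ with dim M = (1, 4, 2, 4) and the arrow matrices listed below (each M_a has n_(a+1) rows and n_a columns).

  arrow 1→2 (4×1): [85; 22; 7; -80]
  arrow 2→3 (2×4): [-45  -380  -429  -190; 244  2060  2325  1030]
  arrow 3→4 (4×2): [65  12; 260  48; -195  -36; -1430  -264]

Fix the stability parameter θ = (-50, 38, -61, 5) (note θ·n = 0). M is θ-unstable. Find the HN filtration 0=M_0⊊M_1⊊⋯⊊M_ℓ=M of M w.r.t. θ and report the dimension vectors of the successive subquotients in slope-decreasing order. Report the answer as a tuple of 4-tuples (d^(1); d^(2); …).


Via rank(M_{q-1}∘⋯∘M_p): M ≅ I[1,3], I[2,2]^2, I[2,4], I[4,4]^3.
μ_θ-semistable layers: μ^(1)=38; μ^(2)=5; μ^(3)=-23/2; μ^(4)=-50

((0, 2, 0, 0); (0, 0, 0, 4); (0, 2, 2, 0); (1, 0, 0, 0))


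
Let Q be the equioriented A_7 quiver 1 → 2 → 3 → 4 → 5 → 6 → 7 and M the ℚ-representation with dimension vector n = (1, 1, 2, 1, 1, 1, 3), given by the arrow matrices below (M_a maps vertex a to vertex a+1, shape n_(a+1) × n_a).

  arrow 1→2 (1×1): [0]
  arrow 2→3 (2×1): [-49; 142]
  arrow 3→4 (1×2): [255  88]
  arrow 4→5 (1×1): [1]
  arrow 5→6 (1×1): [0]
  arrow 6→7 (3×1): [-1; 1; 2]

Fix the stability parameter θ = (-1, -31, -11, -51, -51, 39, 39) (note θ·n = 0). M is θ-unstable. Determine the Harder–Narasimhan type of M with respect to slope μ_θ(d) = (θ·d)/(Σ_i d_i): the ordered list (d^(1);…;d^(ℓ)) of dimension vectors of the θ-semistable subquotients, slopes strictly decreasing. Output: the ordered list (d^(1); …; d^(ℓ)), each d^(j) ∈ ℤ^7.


Via rank(M_{q-1}∘⋯∘M_p): M ≅ I[1,1], I[2,5], I[3,3], I[6,7], I[7,7]^2.
μ_θ-semistable layers: μ^(1)=39; μ^(2)=-1; μ^(3)=-11; μ^(4)=-36

((0, 0, 0, 0, 0, 1, 3); (1, 0, 0, 0, 0, 0, 0); (0, 0, 1, 0, 0, 0, 0); (0, 1, 1, 1, 1, 0, 0))


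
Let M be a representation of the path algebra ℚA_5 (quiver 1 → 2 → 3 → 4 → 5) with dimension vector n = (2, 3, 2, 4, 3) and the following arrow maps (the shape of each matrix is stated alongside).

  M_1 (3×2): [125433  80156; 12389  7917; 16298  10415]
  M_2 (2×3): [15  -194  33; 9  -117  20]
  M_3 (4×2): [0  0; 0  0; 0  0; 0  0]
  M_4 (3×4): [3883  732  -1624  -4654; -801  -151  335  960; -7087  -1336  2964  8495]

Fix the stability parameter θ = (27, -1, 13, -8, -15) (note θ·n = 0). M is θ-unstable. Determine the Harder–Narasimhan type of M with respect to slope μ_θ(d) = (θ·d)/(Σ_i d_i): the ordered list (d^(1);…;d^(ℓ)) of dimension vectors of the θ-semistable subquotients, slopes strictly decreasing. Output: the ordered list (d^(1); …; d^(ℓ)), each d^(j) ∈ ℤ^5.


Barcode: M ≅ I[1,3]^2, I[2,2], I[4,4], I[4,5]^3. HN layers by μ_θ (4 steps, strictly decreasing):
  μ^(1)=13; μ^(2)=-1; μ^(3)=-8; μ^(4)=-23/2

((2, 2, 2, 0, 0); (0, 1, 0, 0, 0); (0, 0, 0, 1, 0); (0, 0, 0, 3, 3))


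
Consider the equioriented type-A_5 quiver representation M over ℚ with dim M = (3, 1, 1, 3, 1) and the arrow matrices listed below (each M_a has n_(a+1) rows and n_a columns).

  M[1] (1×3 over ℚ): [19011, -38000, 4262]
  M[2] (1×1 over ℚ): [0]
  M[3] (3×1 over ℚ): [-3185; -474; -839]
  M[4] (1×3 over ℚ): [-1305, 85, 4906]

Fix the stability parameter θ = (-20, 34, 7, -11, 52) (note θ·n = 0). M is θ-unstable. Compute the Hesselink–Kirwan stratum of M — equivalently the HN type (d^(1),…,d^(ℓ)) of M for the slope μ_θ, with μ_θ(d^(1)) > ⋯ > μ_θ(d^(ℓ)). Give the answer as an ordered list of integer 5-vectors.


Barcode: M ≅ I[1,1]^2, I[1,2], I[3,5], I[4,4]^2. HN layers by μ_θ (5 steps, strictly decreasing):
  μ^(1)=52; μ^(2)=34; μ^(3)=-2; μ^(4)=-11; μ^(5)=-20

((0, 0, 0, 0, 1); (0, 1, 0, 0, 0); (0, 0, 1, 1, 0); (0, 0, 0, 2, 0); (3, 0, 0, 0, 0))


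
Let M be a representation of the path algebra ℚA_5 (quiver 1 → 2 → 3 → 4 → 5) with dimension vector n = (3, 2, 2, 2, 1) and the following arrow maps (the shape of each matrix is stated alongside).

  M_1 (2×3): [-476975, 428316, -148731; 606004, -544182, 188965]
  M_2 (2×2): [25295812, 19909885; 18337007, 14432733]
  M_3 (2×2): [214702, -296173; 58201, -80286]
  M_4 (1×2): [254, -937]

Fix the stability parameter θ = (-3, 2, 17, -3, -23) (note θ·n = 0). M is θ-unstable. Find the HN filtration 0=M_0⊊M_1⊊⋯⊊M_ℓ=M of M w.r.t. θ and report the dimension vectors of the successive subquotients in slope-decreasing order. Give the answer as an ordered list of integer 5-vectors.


Barcode: M ≅ I[1,1], I[1,4], I[1,5]. HN layers by μ_θ (4 steps, strictly decreasing):
  μ^(1)=7; μ^(2)=2; μ^(3)=-7/4; μ^(4)=-3

((0, 0, 1, 1, 0); (0, 1, 0, 0, 0); (0, 1, 1, 1, 1); (3, 0, 0, 0, 0))


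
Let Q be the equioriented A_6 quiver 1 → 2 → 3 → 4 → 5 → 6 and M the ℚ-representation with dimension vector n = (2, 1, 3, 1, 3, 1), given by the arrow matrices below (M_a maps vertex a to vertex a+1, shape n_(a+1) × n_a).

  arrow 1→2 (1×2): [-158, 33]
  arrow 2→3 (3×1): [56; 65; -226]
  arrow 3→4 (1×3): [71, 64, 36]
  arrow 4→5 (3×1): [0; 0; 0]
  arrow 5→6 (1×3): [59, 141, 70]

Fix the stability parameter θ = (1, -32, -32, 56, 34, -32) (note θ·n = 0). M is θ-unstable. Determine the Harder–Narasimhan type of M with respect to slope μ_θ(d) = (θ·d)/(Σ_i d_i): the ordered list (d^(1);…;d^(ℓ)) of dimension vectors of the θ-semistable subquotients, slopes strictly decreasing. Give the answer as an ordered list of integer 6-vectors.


Barcode: M ≅ I[1,1], I[1,3], I[3,3], I[3,4], I[5,5]^2, I[5,6]. HN layers by μ_θ (5 steps, strictly decreasing):
  μ^(1)=56; μ^(2)=34; μ^(3)=1; μ^(4)=-21; μ^(5)=-32

((0, 0, 0, 1, 0, 0); (0, 0, 0, 0, 2, 0); (1, 0, 0, 0, 1, 1); (1, 1, 1, 0, 0, 0); (0, 0, 2, 0, 0, 0))


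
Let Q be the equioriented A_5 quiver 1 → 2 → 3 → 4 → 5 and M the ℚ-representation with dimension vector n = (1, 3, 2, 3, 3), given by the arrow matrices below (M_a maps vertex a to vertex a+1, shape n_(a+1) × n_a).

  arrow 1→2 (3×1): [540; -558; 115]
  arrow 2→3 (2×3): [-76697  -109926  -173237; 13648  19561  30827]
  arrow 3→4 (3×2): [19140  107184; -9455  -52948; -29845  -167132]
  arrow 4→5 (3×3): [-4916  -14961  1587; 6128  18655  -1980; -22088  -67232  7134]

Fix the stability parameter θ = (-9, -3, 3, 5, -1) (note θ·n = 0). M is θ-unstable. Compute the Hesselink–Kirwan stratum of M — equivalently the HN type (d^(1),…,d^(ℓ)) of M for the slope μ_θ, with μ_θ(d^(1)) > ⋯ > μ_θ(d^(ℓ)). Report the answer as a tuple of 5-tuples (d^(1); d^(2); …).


Via rank(M_{q-1}∘⋯∘M_p): M ≅ I[1,5], I[2,2], I[2,3], I[4,4], I[4,5], I[5,5].
μ_θ-semistable layers: μ^(1)=5; μ^(2)=3; μ^(3)=7/3; μ^(4)=2; μ^(5)=-1; μ^(6)=-3; μ^(7)=-9

((0, 0, 0, 1, 0); (0, 0, 1, 0, 0); (0, 0, 1, 1, 1); (0, 0, 0, 1, 1); (0, 0, 0, 0, 1); (0, 3, 0, 0, 0); (1, 0, 0, 0, 0))


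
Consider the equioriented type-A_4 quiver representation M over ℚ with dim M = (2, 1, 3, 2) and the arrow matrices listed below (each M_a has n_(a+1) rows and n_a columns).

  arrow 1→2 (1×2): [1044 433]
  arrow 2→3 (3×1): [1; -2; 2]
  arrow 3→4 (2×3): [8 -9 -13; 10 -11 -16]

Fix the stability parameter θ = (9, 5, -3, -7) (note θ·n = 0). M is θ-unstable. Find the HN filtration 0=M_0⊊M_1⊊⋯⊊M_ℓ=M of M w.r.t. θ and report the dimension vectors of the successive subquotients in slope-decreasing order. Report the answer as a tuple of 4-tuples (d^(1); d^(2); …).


Barcode: M ≅ I[1,1], I[1,3], I[3,4]^2. HN layers by μ_θ (3 steps, strictly decreasing):
  μ^(1)=9; μ^(2)=11/3; μ^(3)=-5

((1, 0, 0, 0); (1, 1, 1, 0); (0, 0, 2, 2))


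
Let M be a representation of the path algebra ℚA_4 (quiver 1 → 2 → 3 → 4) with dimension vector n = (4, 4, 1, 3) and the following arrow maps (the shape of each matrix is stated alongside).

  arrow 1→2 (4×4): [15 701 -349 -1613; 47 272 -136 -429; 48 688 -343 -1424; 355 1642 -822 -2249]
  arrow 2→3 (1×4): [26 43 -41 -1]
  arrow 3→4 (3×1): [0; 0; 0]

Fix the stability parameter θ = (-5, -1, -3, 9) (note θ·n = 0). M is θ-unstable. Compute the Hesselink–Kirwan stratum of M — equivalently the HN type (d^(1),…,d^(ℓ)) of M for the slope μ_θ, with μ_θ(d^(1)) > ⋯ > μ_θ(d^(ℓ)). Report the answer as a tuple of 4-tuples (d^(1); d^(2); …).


Interval decomposition of M: I[1,1], I[1,2]^2, I[1,3], I[2,2], I[4,4]^3.
HN type (ℓ=4): μ^(1)=9; μ^(2)=-1; μ^(3)=-2; μ^(4)=-5

((0, 0, 0, 3); (0, 3, 0, 0); (0, 1, 1, 0); (4, 0, 0, 0))


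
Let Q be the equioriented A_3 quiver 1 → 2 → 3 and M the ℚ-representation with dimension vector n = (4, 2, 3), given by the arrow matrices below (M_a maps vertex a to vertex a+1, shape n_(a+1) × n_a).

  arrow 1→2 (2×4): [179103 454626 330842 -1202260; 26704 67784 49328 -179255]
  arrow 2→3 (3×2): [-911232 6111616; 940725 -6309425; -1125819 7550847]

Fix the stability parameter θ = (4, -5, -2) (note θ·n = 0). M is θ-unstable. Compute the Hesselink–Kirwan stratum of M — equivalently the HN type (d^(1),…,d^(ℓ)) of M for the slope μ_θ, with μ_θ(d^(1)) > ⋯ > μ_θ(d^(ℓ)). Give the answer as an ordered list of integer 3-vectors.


Interval decomposition of M: I[1,1]^2, I[1,2], I[1,3], I[3,3]^2.
HN type (ℓ=4): μ^(1)=4; μ^(2)=-1/2; μ^(3)=-1; μ^(4)=-2

((2, 0, 0); (1, 1, 0); (1, 1, 1); (0, 0, 2))


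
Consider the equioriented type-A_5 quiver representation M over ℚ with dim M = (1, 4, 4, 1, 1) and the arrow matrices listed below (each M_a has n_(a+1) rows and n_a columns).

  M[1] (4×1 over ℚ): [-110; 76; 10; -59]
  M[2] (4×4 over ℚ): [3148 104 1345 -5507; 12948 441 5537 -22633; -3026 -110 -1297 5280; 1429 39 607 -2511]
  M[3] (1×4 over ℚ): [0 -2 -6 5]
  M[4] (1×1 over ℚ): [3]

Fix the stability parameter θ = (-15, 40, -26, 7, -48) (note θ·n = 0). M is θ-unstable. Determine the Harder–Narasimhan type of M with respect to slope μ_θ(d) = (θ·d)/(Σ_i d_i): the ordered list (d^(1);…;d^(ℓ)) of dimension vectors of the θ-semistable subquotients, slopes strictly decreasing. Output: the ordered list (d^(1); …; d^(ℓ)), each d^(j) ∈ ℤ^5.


Interval decomposition of M: I[1,5], I[2,3]^3.
HN type (ℓ=3): μ^(1)=7; μ^(2)=-27/4; μ^(3)=-15

((0, 3, 3, 0, 0); (0, 1, 1, 1, 1); (1, 0, 0, 0, 0))


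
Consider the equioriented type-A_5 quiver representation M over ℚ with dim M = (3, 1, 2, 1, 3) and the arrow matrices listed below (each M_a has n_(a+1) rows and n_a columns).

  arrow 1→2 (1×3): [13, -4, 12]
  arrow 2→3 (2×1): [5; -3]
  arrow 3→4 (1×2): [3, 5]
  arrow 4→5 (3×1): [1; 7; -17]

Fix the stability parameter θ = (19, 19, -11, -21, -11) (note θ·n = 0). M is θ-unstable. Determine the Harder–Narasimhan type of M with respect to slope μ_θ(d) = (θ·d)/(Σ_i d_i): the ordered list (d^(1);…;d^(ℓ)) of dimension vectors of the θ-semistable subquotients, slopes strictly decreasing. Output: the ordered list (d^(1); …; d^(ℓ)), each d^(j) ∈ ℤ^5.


Via rank(M_{q-1}∘⋯∘M_p): M ≅ I[1,1]^2, I[1,3], I[3,5], I[5,5]^2.
μ_θ-semistable layers: μ^(1)=19; μ^(2)=9; μ^(3)=-11; μ^(4)=-16

((2, 0, 0, 0, 0); (1, 1, 1, 0, 0); (0, 0, 0, 0, 3); (0, 0, 1, 1, 0))


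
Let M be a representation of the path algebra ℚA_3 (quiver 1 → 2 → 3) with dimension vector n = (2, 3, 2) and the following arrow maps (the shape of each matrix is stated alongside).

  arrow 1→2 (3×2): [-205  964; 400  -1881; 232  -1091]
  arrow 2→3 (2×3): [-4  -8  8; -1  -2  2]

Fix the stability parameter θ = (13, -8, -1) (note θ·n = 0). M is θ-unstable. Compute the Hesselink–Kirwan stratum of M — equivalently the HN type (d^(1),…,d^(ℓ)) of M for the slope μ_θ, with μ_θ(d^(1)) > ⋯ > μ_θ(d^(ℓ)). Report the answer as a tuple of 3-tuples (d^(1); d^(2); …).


Barcode: M ≅ I[1,2], I[1,3], I[2,2], I[3,3]. HN layers by μ_θ (4 steps, strictly decreasing):
  μ^(1)=5/2; μ^(2)=4/3; μ^(3)=-1; μ^(4)=-8

((1, 1, 0); (1, 1, 1); (0, 0, 1); (0, 1, 0))


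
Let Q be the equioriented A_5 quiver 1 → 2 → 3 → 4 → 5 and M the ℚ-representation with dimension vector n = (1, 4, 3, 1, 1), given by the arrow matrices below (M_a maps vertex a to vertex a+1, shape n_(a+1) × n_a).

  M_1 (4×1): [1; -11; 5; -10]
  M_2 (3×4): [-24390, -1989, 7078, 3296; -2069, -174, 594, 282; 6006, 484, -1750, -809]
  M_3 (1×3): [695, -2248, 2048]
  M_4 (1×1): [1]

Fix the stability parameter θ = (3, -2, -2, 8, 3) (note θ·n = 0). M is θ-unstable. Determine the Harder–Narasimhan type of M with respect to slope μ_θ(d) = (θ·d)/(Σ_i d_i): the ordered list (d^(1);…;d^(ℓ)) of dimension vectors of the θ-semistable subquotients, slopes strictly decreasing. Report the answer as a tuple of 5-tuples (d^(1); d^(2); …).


Barcode: M ≅ I[1,5], I[2,2], I[2,3]^2. HN layers by μ_θ (3 steps, strictly decreasing):
  μ^(1)=11/2; μ^(2)=-1/3; μ^(3)=-2

((0, 0, 0, 1, 1); (1, 1, 1, 0, 0); (0, 3, 2, 0, 0))


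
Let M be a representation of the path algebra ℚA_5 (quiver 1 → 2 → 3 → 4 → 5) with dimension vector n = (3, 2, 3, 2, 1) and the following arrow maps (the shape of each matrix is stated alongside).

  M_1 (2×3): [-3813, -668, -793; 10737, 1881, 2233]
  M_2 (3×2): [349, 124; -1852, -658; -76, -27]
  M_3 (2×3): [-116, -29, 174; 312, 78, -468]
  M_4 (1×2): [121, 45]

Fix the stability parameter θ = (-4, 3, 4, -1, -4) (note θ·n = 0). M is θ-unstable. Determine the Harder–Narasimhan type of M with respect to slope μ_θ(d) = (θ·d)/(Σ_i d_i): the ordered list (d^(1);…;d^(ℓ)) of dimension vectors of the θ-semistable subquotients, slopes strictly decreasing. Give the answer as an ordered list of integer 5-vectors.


Barcode: M ≅ I[1,1], I[1,3]^2, I[3,5], I[4,4]. HN layers by μ_θ (5 steps, strictly decreasing):
  μ^(1)=4; μ^(2)=3; μ^(3)=-1/3; μ^(4)=-1; μ^(5)=-4

((0, 0, 2, 0, 0); (0, 2, 0, 0, 0); (0, 0, 1, 1, 1); (0, 0, 0, 1, 0); (3, 0, 0, 0, 0))


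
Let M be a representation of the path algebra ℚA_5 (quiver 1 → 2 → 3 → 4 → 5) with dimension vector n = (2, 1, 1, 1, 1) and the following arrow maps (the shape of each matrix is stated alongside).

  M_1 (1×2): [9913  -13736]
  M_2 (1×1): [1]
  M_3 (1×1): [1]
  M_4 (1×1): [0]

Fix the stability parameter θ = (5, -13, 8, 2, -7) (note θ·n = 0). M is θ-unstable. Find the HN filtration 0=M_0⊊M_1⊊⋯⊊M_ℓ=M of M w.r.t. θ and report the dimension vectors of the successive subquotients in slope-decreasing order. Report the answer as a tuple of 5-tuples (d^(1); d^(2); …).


Barcode: M ≅ I[1,1], I[1,4], I[5,5]. HN layers by μ_θ (3 steps, strictly decreasing):
  μ^(1)=5; μ^(2)=-4; μ^(3)=-7

((1, 0, 1, 1, 0); (1, 1, 0, 0, 0); (0, 0, 0, 0, 1))


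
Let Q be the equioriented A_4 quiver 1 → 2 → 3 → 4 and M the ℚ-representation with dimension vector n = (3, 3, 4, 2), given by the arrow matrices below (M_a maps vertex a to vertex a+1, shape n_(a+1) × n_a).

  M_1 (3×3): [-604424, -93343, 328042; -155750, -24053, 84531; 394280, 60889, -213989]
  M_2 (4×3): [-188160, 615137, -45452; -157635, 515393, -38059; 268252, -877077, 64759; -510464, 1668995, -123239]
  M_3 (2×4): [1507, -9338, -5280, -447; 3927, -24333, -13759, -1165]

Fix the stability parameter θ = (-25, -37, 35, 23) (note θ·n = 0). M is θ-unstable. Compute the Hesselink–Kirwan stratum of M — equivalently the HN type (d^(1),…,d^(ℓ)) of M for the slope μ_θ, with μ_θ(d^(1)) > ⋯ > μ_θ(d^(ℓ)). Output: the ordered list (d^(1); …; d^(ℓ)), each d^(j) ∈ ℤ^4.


Interval decomposition of M: I[1,3], I[1,4]^2, I[3,3].
HN type (ℓ=3): μ^(1)=35; μ^(2)=29; μ^(3)=-31

((0, 0, 2, 0); (0, 0, 2, 2); (3, 3, 0, 0))
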